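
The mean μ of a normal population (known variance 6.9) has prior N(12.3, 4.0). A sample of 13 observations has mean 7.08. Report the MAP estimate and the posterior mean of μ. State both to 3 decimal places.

MAP = 7.692, posterior mean = 7.692

Posterior for μ is Normal. Precision-weighted mean: (1/4.0·12.3 + 13/6.9·7.08) / (1/4.0 + 13/6.9) = 7.692.
A Normal posterior is symmetric, so mode = mean.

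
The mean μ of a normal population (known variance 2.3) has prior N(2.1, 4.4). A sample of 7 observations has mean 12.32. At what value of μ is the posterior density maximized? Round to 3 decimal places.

11.610

Posterior for μ is Normal. Precision-weighted mean: (1/4.4·2.1 + 7/2.3·12.32) / (1/4.4 + 7/2.3) = 11.610.
A Normal posterior is symmetric, so mode = mean.
This is the posterior mode — the MAP estimate.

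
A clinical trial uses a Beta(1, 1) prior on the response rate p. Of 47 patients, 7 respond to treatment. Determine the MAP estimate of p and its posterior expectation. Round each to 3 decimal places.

p_MAP = 0.149, E[p|data] = 0.163

Posterior: Beta(1+7, 1+40) = Beta(8, 41).
Mode = (8−1)/(8+41−2) = 7/47 = 0.149.
Mean = 8/(8+41) = 8/49 = 0.163.
The mean is pulled above the mode by the posterior's right skew.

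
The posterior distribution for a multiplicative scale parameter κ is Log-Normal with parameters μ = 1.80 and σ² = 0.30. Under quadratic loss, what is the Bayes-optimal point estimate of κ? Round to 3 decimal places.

Mode = exp(μ − σ²) = exp(1.50) = 4.482.
Mean = exp(μ + σ²/2) = exp(1.950) = 7.029.
Quadratic loss ⇒ the optimal estimator is the posterior mean.

7.029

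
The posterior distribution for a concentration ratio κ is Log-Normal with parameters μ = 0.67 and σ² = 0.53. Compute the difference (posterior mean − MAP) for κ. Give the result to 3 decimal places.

1.397

Mode = exp(μ − σ²) = exp(0.14) = 1.150.
Mean = exp(μ + σ²/2) = exp(0.935) = 2.547.
Difference = 2.547 − 1.150 = 1.397.
Mean > mode: the posterior has a right tail.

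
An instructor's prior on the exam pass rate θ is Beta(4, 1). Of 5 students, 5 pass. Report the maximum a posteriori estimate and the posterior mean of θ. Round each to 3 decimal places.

MAP = 1.000, posterior mean = 0.900

Posterior: Beta(4+5, 1+0) = Beta(9, 1).
Since β = 1 ≤ 1 and α > 1, the Beta density is monotone increasing on [0,1]; the mode is at 1.
Mean = 9/(9+1) = 0.900.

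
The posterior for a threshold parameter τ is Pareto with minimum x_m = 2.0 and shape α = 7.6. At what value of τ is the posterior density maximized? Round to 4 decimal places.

2.0000

The Pareto density is strictly decreasing on [x_m, ∞), so the mode is x_m = 2.0000.
Mean = α·x_m/(α−1) = 7.6·2.0/6.6 = 2.3030.
This is the posterior mode — the MAP estimate.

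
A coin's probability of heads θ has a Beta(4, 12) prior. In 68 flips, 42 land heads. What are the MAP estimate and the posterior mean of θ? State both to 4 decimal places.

MAP = 0.5488, posterior mean = 0.5476

Posterior: Beta(4+42, 12+26) = Beta(46, 38).
Mode = (46−1)/(46+38−2) = 45/82 = 0.5488.
Mean = 46/(46+38) = 46/84 = 0.5476.
Left-skewed posterior ⇒ mean < mode.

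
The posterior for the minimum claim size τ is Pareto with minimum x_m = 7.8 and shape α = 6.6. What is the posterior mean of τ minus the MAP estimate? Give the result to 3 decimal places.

The Pareto density is strictly decreasing on [x_m, ∞), so the mode is x_m = 7.800.
Mean = α·x_m/(α−1) = 6.6·7.8/5.6 = 9.193.
Difference = 9.193 − 7.800 = 1.393.
The mean is pulled above the mode by the posterior's right skew.

1.393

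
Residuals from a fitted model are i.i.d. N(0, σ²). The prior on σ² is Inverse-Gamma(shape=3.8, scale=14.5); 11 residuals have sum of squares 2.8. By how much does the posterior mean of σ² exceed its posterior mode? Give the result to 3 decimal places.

0.372

Posterior: Inverse-Gamma(shape = 3.8+11/2 = 9.3, scale = 14.5+2.8/2 = 15.9).
Mode = β/(α+1) = 15.9/10.3 = 1.544.
Mean = β/(α−1) = 15.9/8.3 = 1.916.
Difference = 1.916 − 1.544 = 0.372.
The posterior is right-skewed, so the mean exceeds the mode.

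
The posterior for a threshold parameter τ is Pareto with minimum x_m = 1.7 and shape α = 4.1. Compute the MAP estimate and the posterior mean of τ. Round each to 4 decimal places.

MAP = 1.7000, posterior mean = 2.2484

The Pareto density is strictly decreasing on [x_m, ∞), so the mode is x_m = 1.7000.
Mean = α·x_m/(α−1) = 4.1·1.7/3.1 = 2.2484.
Mean > mode: the posterior has a right tail.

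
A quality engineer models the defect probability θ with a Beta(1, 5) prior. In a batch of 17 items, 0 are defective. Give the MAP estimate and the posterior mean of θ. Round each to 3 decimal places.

MAP = 0.000, posterior mean = 0.043

Posterior: Beta(1+0, 5+17) = Beta(1, 22).
Since α = 1 ≤ 1 and β > 1, the Beta density is monotone decreasing on [0,1]; the mode is at 0.
Mean = 1/(1+22) = 0.043.
Mean > mode: the posterior has a right tail.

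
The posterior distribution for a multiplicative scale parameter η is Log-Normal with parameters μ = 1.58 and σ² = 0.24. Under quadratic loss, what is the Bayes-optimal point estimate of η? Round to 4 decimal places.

5.4739

Mode = exp(μ − σ²) = exp(1.34) = 3.8190.
Mean = exp(μ + σ²/2) = exp(1.700) = 5.4739.
Quadratic loss ⇒ the optimal estimator is the posterior mean.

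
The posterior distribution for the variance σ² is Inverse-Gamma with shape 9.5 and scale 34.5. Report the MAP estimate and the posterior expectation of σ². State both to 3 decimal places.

Mode = β/(α+1) = 34.5/10.5 = 3.286.
Mean = β/(α−1) = 34.5/8.5 = 4.059.
The mean is pulled above the mode by the posterior's right skew.

MAP: 3.286. Posterior mean: 4.059.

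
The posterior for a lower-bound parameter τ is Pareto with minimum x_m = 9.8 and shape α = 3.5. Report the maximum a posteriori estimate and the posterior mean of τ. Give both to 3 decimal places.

MAP: 9.800. Posterior mean: 13.720.

The Pareto density is strictly decreasing on [x_m, ∞), so the mode is x_m = 9.800.
Mean = α·x_m/(α−1) = 3.5·9.8/2.5 = 13.720.
Mean > mode: the posterior has a right tail.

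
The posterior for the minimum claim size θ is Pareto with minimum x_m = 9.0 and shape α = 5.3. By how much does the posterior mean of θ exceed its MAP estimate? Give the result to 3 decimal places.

2.093

The Pareto density is strictly decreasing on [x_m, ∞), so the mode is x_m = 9.000.
Mean = α·x_m/(α−1) = 5.3·9.0/4.3 = 11.093.
Difference = 11.093 − 9.000 = 2.093.
The mean is pulled above the mode by the posterior's right skew.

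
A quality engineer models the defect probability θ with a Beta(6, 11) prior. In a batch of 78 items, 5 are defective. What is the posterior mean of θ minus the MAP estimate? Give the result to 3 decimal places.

Posterior: Beta(6+5, 11+73) = Beta(11, 84).
Mode = (11−1)/(11+84−2) = 10/93 = 0.108.
Mean = 11/(11+84) = 11/95 = 0.116.
Difference = 0.116 − 0.108 = 0.008.

0.008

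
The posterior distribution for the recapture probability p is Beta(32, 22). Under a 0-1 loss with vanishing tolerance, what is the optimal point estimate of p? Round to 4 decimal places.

0.5962

Mode = (32−1)/(32+22−2) = 31/52 = 0.5962.
Mean = 32/(32+22) = 32/54 = 0.5926.
This is the posterior mode — the MAP estimate.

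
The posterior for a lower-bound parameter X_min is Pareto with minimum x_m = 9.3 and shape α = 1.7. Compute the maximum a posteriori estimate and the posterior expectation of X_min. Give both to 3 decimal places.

maximum a posteriori estimate = 9.300, posterior expectation = 22.586

The Pareto density is strictly decreasing on [x_m, ∞), so the mode is x_m = 9.300.
Mean = α·x_m/(α−1) = 1.7·9.3/0.7 = 22.586.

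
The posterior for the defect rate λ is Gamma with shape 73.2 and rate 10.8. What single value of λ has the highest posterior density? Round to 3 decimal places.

6.685

Mode = (α−1)/β = 72.2/10.8 = 6.685.
Mean = α/β = 73.2/10.8 = 6.778.
This is the posterior mode — the MAP estimate.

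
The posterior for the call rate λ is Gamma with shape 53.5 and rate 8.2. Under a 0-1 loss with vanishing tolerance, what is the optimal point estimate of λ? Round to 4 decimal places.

6.4024

Mode = (α−1)/β = 52.5/8.2 = 6.4024.
Mean = α/β = 53.5/8.2 = 6.5244.
This is the posterior mode — the MAP estimate.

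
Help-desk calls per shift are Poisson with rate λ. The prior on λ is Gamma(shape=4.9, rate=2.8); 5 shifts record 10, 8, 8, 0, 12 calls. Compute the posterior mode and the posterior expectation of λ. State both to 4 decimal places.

Σ counts = 38. Posterior: Gamma(shape = 4.9+38 = 42.9, rate = 2.8+5 = 7.8).
Mode = (α−1)/β = 41.9/7.8 = 5.3718.
Mean = α/β = 42.9/7.8 = 5.5000.
The mean is pulled above the mode by the posterior's right skew.

posterior mode = 5.3718, posterior expectation = 5.5000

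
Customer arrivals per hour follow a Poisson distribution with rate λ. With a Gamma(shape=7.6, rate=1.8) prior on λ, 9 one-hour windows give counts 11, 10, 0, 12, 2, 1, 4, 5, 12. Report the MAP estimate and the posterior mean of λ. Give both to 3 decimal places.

Σ counts = 57. Posterior: Gamma(shape = 7.6+57 = 64.6, rate = 1.8+9 = 10.8).
Mode = (α−1)/β = 63.6/10.8 = 5.889.
Mean = α/β = 64.6/10.8 = 5.981.
Mean > mode: the posterior has a right tail.

MAP = 5.889, posterior mean = 5.981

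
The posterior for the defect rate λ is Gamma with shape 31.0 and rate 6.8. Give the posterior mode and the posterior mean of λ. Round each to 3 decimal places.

Mode = (α−1)/β = 30.0/6.8 = 4.412.
Mean = α/β = 31.0/6.8 = 4.559.

λ_MAP = 4.412, E[λ|data] = 4.559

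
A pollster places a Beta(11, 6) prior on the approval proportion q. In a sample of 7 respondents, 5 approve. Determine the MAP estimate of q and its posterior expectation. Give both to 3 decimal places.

MAP = 0.682; posterior mean = 0.667

Posterior: Beta(11+5, 6+2) = Beta(16, 8).
Mode = (16−1)/(16+8−2) = 15/22 = 0.682.
Mean = 16/(16+8) = 16/24 = 0.667.
The posterior is left-skewed, so the mode exceeds the mean.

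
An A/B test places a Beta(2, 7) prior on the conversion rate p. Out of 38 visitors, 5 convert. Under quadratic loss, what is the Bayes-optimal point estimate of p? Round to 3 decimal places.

Posterior: Beta(2+5, 7+33) = Beta(7, 40).
Mode = (7−1)/(7+40−2) = 6/45 = 0.133.
Mean = 7/(7+40) = 7/47 = 0.149.
Quadratic loss ⇒ the optimal estimator is the posterior mean.

0.149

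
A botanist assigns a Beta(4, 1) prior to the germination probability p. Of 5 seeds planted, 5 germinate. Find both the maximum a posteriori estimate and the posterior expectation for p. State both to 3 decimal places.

Posterior: Beta(4+5, 1+0) = Beta(9, 1).
Since β = 1 ≤ 1 and α > 1, the Beta density is monotone increasing on [0,1]; the mode is at 1.
Mean = 9/(9+1) = 0.900.
Left-skewed posterior ⇒ mean < mode.

MAP = 1.000, posterior mean = 0.900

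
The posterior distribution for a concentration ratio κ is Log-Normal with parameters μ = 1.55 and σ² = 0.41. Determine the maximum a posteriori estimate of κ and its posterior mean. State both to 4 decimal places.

Mode = exp(μ − σ²) = exp(1.14) = 3.1268.
Mean = exp(μ + σ²/2) = exp(1.755) = 5.7834.

maximum a posteriori estimate = 3.1268, posterior mean = 5.7834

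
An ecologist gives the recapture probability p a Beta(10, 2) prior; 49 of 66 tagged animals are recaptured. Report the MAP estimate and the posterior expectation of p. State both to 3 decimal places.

Posterior: Beta(10+49, 2+17) = Beta(59, 19).
Mode = (59−1)/(59+19−2) = 58/76 = 0.763.
Mean = 59/(59+19) = 59/78 = 0.756.

MAP = 0.763, posterior mean = 0.756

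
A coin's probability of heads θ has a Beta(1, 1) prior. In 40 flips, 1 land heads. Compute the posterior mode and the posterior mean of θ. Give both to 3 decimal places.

Posterior: Beta(1+1, 1+39) = Beta(2, 40).
Mode = (2−1)/(2+40−2) = 1/40 = 0.025.
With a flat prior the MAP equals the MLE, 1/40.
Mean = 2/(2+40) = 2/42 = 0.048.

MAP: 0.025. Posterior mean: 0.048.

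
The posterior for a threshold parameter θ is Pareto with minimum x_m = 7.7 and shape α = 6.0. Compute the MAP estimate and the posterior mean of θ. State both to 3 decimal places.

The Pareto density is strictly decreasing on [x_m, ∞), so the mode is x_m = 7.700.
Mean = α·x_m/(α−1) = 6.0·7.7/5.0 = 9.240.

MAP estimate = 7.700, posterior mean = 9.240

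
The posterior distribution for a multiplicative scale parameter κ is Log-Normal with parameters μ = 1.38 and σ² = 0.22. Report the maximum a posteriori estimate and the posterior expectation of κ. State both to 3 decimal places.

MAP = 3.190; posterior mean = 4.437

Mode = exp(μ − σ²) = exp(1.16) = 3.190.
Mean = exp(μ + σ²/2) = exp(1.490) = 4.437.
Mean > mode: the posterior has a right tail.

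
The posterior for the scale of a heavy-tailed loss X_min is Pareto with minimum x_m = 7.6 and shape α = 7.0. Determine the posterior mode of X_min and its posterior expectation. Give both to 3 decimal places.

X_min_MAP = 7.600, E[X_min|data] = 8.867

The Pareto density is strictly decreasing on [x_m, ∞), so the mode is x_m = 7.600.
Mean = α·x_m/(α−1) = 7.0·7.6/6.0 = 8.867.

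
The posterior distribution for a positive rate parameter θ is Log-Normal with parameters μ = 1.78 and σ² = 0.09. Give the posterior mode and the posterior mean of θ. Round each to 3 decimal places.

θ_MAP = 5.419, E[θ|data] = 6.203

Mode = exp(μ − σ²) = exp(1.69) = 5.419.
Mean = exp(μ + σ²/2) = exp(1.825) = 6.203.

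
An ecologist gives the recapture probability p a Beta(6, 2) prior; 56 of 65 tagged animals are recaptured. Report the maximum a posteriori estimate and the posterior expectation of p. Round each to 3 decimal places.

Posterior: Beta(6+56, 2+9) = Beta(62, 11).
Mode = (62−1)/(62+11−2) = 61/71 = 0.859.
Mean = 62/(62+11) = 62/73 = 0.849.

p_MAP = 0.859, E[p|data] = 0.849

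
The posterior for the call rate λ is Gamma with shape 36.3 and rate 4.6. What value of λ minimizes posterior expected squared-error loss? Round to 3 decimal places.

Mode = (α−1)/β = 35.3/4.6 = 7.674.
Mean = α/β = 36.3/4.6 = 7.891.
Squared-error loss ⇒ the optimal estimator is the posterior mean.

7.891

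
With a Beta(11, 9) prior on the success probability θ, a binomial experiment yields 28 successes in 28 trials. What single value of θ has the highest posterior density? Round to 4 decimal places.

0.8261

Posterior: Beta(11+28, 9+0) = Beta(39, 9).
Mode = (39−1)/(39+9−2) = 38/46 = 0.8261.
Mean = 39/(39+9) = 39/48 = 0.8125.
This is the posterior mode — the MAP estimate.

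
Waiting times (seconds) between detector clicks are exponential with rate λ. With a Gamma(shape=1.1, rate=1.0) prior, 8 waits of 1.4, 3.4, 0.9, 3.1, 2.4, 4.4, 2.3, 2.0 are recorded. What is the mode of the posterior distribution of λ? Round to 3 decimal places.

Σ times = 19.9. Posterior: Gamma(shape = 1.1+8 = 9.1, rate = 1.0+19.9 = 20.9).
Mode = (α−1)/β = 8.1/20.9 = 0.388.
Mean = α/β = 9.1/20.9 = 0.435.
This is the posterior mode — the MAP estimate.

0.388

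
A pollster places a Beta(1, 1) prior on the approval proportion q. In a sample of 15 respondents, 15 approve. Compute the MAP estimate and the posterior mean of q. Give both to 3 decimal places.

Posterior: Beta(1+15, 1+0) = Beta(16, 1).
Since β = 1 ≤ 1 and α > 1, the Beta density is monotone increasing on [0,1]; the mode is at 1.
Mean = 16/(16+1) = 0.941.

q_MAP = 1.000, E[q|data] = 0.941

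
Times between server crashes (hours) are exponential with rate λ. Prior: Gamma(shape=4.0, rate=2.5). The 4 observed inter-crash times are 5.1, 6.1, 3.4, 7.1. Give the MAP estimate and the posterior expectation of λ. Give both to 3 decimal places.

λ_MAP = 0.289, E[λ|data] = 0.331

Σ times = 21.7. Posterior: Gamma(shape = 4.0+4 = 8.0, rate = 2.5+21.7 = 24.2).
Mode = (α−1)/β = 7.0/24.2 = 0.289.
Mean = α/β = 8.0/24.2 = 0.331.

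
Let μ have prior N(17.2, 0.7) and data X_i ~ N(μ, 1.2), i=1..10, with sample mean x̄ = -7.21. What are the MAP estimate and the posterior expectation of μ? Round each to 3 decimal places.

Posterior for μ is Normal. Precision-weighted mean: (1/0.7·17.2 + 10/1.2·-7.21) / (1/0.7 + 10/1.2) = -3.638.
A Normal posterior is symmetric, so mode = mean.

μ_MAP = -3.638, E[μ|data] = -3.638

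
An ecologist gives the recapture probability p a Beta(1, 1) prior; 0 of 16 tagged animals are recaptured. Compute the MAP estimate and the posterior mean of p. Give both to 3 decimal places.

MAP estimate = 0.000, posterior mean = 0.056

Posterior: Beta(1+0, 1+16) = Beta(1, 17).
Since α = 1 ≤ 1 and β > 1, the Beta density is monotone decreasing on [0,1]; the mode is at 0.
Mean = 1/(1+17) = 0.056.
The posterior is right-skewed, so the mean exceeds the mode.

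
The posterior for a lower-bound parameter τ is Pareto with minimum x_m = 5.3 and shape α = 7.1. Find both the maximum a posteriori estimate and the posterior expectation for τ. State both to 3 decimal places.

The Pareto density is strictly decreasing on [x_m, ∞), so the mode is x_m = 5.300.
Mean = α·x_m/(α−1) = 7.1·5.3/6.1 = 6.169.
The mean is pulled above the mode by the posterior's right skew.

MAP = 5.300, posterior mean = 6.169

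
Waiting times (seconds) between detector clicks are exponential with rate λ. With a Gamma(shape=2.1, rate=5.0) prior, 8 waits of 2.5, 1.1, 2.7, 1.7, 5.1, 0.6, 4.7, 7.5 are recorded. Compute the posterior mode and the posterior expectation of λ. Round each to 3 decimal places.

Σ times = 25.9. Posterior: Gamma(shape = 2.1+8 = 10.1, rate = 5.0+25.9 = 30.9).
Mode = (α−1)/β = 9.1/30.9 = 0.294.
Mean = α/β = 10.1/30.9 = 0.327.
The posterior is right-skewed, so the mean exceeds the mode.

MAP = 0.294, posterior mean = 0.327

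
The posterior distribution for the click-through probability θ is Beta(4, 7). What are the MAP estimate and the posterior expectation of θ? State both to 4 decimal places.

MAP: 0.3333. Posterior mean: 0.3636.

Mode = (4−1)/(4+7−2) = 3/9 = 0.3333.
Mean = 4/(4+7) = 4/11 = 0.3636.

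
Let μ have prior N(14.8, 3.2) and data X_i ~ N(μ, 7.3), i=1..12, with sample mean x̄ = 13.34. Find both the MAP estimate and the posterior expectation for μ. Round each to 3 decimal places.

Posterior for μ is Normal. Precision-weighted mean: (1/3.2·14.8 + 12/7.3·13.34) / (1/3.2 + 12/7.3) = 13.573.
A Normal posterior is symmetric, so mode = mean.

MAP = 13.573; posterior mean = 13.573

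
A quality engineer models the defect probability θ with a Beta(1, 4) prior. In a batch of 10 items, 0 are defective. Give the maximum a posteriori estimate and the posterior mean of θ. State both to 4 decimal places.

Posterior: Beta(1+0, 4+10) = Beta(1, 14).
Since α = 1 ≤ 1 and β > 1, the Beta density is monotone decreasing on [0,1]; the mode is at 0.
Mean = 1/(1+14) = 0.0667.
Mean > mode: the posterior has a right tail.

MAP: 0.0000. Posterior mean: 0.0667.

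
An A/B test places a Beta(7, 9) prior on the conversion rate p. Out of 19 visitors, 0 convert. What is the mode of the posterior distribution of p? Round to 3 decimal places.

0.182

Posterior: Beta(7+0, 9+19) = Beta(7, 28).
Mode = (7−1)/(7+28−2) = 6/33 = 0.182.
Mean = 7/(7+28) = 7/35 = 0.200.
This is the posterior mode — the MAP estimate.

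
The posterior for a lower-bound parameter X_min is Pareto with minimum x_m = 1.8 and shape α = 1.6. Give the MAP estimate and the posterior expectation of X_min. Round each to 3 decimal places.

The Pareto density is strictly decreasing on [x_m, ∞), so the mode is x_m = 1.800.
Mean = α·x_m/(α−1) = 1.6·1.8/0.6 = 4.800.

MAP: 1.800. Posterior mean: 4.800.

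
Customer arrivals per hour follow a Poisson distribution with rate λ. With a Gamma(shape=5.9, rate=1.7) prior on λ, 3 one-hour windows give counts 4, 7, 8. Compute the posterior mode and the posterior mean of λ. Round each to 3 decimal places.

Σ counts = 19. Posterior: Gamma(shape = 5.9+19 = 24.9, rate = 1.7+3 = 4.7).
Mode = (α−1)/β = 23.9/4.7 = 5.085.
Mean = α/β = 24.9/4.7 = 5.298.

posterior mode = 5.085, posterior mean = 5.298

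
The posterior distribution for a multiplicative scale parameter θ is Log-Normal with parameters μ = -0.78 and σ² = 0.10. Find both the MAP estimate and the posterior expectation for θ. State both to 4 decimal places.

MAP = 0.4148; posterior mean = 0.4819

Mode = exp(μ − σ²) = exp(-0.88) = 0.4148.
Mean = exp(μ + σ²/2) = exp(-0.730) = 0.4819.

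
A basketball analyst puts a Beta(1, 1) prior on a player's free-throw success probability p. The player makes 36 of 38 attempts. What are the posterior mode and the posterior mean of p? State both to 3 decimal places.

Posterior: Beta(1+36, 1+2) = Beta(37, 3).
Mode = (37−1)/(37+3−2) = 36/38 = 0.947.
With a flat prior the MAP equals the MLE, 36/38.
Mean = 37/(37+3) = 37/40 = 0.925.

p_MAP = 0.947, E[p|data] = 0.925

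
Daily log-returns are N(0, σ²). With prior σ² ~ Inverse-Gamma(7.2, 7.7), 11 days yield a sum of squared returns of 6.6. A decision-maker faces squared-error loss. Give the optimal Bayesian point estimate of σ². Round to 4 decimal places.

Posterior: Inverse-Gamma(shape = 7.2+11/2 = 12.7, scale = 7.7+6.6/2 = 11.0).
Mode = β/(α+1) = 11.0/13.7 = 0.8029.
Mean = β/(α−1) = 11.0/11.7 = 0.9402.
Squared-error loss ⇒ the optimal estimator is the posterior mean.

0.9402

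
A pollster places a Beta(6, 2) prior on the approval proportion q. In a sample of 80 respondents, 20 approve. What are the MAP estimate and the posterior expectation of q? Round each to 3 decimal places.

MAP = 0.291; posterior mean = 0.295

Posterior: Beta(6+20, 2+60) = Beta(26, 62).
Mode = (26−1)/(26+62−2) = 25/86 = 0.291.
Mean = 26/(26+62) = 26/88 = 0.295.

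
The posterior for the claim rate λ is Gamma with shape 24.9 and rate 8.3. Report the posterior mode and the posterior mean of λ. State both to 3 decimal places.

Mode = (α−1)/β = 23.9/8.3 = 2.880.
Mean = α/β = 24.9/8.3 = 3.000.
The mean is pulled above the mode by the posterior's right skew.

MAP: 2.880. Posterior mean: 3.000.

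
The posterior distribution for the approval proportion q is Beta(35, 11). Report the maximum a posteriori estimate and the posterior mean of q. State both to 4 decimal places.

MAP = 0.7727; posterior mean = 0.7609

Mode = (35−1)/(35+11−2) = 34/44 = 0.7727.
Mean = 35/(35+11) = 35/46 = 0.7609.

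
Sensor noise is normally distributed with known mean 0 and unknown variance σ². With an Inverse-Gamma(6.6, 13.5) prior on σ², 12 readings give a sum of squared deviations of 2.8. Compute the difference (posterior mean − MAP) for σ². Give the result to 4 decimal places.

0.1889

Posterior: Inverse-Gamma(shape = 6.6+12/2 = 12.6, scale = 13.5+2.8/2 = 14.9).
Mode = β/(α+1) = 14.9/13.6 = 1.0956.
Mean = β/(α−1) = 14.9/11.6 = 1.2845.
Difference = 1.2845 − 1.0956 = 0.1889.
The posterior is right-skewed, so the mean exceeds the mode.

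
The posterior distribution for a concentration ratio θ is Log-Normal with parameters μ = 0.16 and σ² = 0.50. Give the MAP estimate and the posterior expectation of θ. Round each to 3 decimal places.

MAP: 0.712. Posterior mean: 1.507.

Mode = exp(μ − σ²) = exp(-0.34) = 0.712.
Mean = exp(μ + σ²/2) = exp(0.410) = 1.507.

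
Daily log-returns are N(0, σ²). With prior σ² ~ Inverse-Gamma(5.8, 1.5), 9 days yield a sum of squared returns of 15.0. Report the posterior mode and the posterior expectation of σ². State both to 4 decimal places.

Posterior: Inverse-Gamma(shape = 5.8+9/2 = 10.3, scale = 1.5+15.0/2 = 9.0).
Mode = β/(α+1) = 9.0/11.3 = 0.7965.
Mean = β/(α−1) = 9.0/9.3 = 0.9677.

posterior mode = 0.7965, posterior expectation = 0.9677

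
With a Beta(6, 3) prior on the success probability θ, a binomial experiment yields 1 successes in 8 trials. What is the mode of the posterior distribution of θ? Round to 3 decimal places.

0.400

Posterior: Beta(6+1, 3+7) = Beta(7, 10).
Mode = (7−1)/(7+10−2) = 6/15 = 0.400.
Mean = 7/(7+10) = 7/17 = 0.412.
This is the posterior mode — the MAP estimate.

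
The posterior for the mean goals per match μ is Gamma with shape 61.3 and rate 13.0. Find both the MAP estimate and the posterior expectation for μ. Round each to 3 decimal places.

Mode = (α−1)/β = 60.3/13.0 = 4.638.
Mean = α/β = 61.3/13.0 = 4.715.
The posterior is right-skewed, so the mean exceeds the mode.

MAP = 4.638, posterior mean = 4.715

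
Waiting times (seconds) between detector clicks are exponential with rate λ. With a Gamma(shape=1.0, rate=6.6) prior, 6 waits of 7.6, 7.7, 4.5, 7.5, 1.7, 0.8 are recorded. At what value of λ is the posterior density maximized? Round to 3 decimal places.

0.165

Σ times = 29.8. Posterior: Gamma(shape = 1.0+6 = 7.0, rate = 6.6+29.8 = 36.4).
Mode = (α−1)/β = 6.0/36.4 = 0.165.
Mean = α/β = 7.0/36.4 = 0.192.
This is the posterior mode — the MAP estimate.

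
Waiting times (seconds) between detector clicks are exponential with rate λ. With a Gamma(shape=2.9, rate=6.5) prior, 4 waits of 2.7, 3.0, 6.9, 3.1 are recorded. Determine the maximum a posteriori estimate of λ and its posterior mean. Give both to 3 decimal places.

λ_MAP = 0.266, E[λ|data] = 0.311

Σ times = 15.7. Posterior: Gamma(shape = 2.9+4 = 6.9, rate = 6.5+15.7 = 22.2).
Mode = (α−1)/β = 5.9/22.2 = 0.266.
Mean = α/β = 6.9/22.2 = 0.311.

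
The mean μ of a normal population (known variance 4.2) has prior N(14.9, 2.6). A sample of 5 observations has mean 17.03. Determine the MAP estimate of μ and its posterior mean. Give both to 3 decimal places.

μ_MAP = 16.510, E[μ|data] = 16.510

Posterior for μ is Normal. Precision-weighted mean: (1/2.6·14.9 + 5/4.2·17.03) / (1/2.6 + 5/4.2) = 16.510.
A Normal posterior is symmetric, so mode = mean.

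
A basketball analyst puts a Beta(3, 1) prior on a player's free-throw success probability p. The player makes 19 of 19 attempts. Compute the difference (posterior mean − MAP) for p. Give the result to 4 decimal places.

Posterior: Beta(3+19, 1+0) = Beta(22, 1).
Since β = 1 ≤ 1 and α > 1, the Beta density is monotone increasing on [0,1]; the mode is at 1.
Mean = 22/(22+1) = 0.9565.
Difference = 0.9565 − 1.0000 = -0.0435.
The mean is pulled below the mode by the posterior's left skew.

-0.0435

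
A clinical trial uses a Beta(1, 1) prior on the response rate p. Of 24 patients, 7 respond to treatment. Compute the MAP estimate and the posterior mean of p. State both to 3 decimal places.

Posterior: Beta(1+7, 1+17) = Beta(8, 18).
Mode = (8−1)/(8+18−2) = 7/24 = 0.292.
With a flat prior the MAP equals the MLE, 7/24.
Mean = 8/(8+18) = 8/26 = 0.308.

MAP estimate = 0.292, posterior mean = 0.308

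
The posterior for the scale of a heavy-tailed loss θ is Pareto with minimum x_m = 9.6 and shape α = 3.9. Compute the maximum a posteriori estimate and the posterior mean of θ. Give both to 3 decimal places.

The Pareto density is strictly decreasing on [x_m, ∞), so the mode is x_m = 9.600.
Mean = α·x_m/(α−1) = 3.9·9.6/2.9 = 12.910.

MAP = 9.600, posterior mean = 12.910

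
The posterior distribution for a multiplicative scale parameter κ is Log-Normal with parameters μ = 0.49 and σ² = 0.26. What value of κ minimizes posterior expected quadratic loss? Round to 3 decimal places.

1.859

Mode = exp(μ − σ²) = exp(0.23) = 1.259.
Mean = exp(μ + σ²/2) = exp(0.620) = 1.859.
Quadratic loss ⇒ the optimal estimator is the posterior mean.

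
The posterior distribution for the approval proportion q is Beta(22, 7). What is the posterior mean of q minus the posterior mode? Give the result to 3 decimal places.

-0.019

Mode = (22−1)/(22+7−2) = 21/27 = 0.778.
Mean = 22/(22+7) = 22/29 = 0.759.
Difference = 0.759 − 0.778 = -0.019.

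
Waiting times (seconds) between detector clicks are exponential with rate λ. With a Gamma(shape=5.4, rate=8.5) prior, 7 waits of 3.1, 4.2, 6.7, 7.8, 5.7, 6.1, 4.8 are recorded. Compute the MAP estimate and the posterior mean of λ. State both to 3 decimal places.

MAP: 0.243. Posterior mean: 0.264.

Σ times = 38.4. Posterior: Gamma(shape = 5.4+7 = 12.4, rate = 8.5+38.4 = 46.9).
Mode = (α−1)/β = 11.4/46.9 = 0.243.
Mean = α/β = 12.4/46.9 = 0.264.
The mean is pulled above the mode by the posterior's right skew.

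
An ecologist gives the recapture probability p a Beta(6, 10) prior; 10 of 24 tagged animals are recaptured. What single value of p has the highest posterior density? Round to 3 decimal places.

Posterior: Beta(6+10, 10+14) = Beta(16, 24).
Mode = (16−1)/(16+24−2) = 15/38 = 0.395.
Mean = 16/(16+24) = 16/40 = 0.400.
This is the posterior mode — the MAP estimate.

0.395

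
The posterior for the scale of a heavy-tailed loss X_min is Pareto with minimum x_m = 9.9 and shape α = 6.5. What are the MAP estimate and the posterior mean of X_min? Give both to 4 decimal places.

MAP = 9.9000, posterior mean = 11.7000

The Pareto density is strictly decreasing on [x_m, ∞), so the mode is x_m = 9.9000.
Mean = α·x_m/(α−1) = 6.5·9.9/5.5 = 11.7000.
The mean is pulled above the mode by the posterior's right skew.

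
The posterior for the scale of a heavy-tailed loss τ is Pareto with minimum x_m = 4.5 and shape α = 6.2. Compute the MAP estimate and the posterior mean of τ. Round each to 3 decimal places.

τ_MAP = 4.500, E[τ|data] = 5.365

The Pareto density is strictly decreasing on [x_m, ∞), so the mode is x_m = 4.500.
Mean = α·x_m/(α−1) = 6.2·4.5/5.2 = 5.365.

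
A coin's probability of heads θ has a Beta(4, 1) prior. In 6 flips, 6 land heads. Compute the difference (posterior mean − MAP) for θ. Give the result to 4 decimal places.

-0.0909

Posterior: Beta(4+6, 1+0) = Beta(10, 1).
Since β = 1 ≤ 1 and α > 1, the Beta density is monotone increasing on [0,1]; the mode is at 1.
Mean = 10/(10+1) = 0.9091.
Difference = 0.9091 − 1.0000 = -0.0909.
Mode > mean: the posterior has a left tail.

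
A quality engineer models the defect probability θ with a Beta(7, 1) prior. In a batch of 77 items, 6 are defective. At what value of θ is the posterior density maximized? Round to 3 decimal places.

0.145

Posterior: Beta(7+6, 1+71) = Beta(13, 72).
Mode = (13−1)/(13+72−2) = 12/83 = 0.145.
Mean = 13/(13+72) = 13/85 = 0.153.
This is the posterior mode — the MAP estimate.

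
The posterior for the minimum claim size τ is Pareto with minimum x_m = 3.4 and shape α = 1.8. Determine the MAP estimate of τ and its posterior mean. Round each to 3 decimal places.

MAP: 3.400. Posterior mean: 7.650.

The Pareto density is strictly decreasing on [x_m, ∞), so the mode is x_m = 3.400.
Mean = α·x_m/(α−1) = 1.8·3.4/0.8 = 7.650.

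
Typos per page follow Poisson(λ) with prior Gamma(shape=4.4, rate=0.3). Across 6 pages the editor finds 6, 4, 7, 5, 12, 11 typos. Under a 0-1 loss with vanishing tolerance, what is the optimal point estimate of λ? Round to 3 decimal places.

Σ counts = 45. Posterior: Gamma(shape = 4.4+45 = 49.4, rate = 0.3+6 = 6.3).
Mode = (α−1)/β = 48.4/6.3 = 7.683.
Mean = α/β = 49.4/6.3 = 7.841.
This is the posterior mode — the MAP estimate.

7.683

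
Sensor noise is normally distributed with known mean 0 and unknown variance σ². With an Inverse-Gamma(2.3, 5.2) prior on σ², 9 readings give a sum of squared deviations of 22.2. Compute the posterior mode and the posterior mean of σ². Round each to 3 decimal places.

MAP = 2.090; posterior mean = 2.810

Posterior: Inverse-Gamma(shape = 2.3+9/2 = 6.8, scale = 5.2+22.2/2 = 16.3).
Mode = β/(α+1) = 16.3/7.8 = 2.090.
Mean = β/(α−1) = 16.3/5.8 = 2.810.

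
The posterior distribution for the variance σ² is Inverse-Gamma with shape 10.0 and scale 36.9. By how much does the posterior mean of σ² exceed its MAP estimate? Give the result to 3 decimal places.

0.745

Mode = β/(α+1) = 36.9/11.0 = 3.355.
Mean = β/(α−1) = 36.9/9.0 = 4.100.
Difference = 4.100 − 3.355 = 0.745.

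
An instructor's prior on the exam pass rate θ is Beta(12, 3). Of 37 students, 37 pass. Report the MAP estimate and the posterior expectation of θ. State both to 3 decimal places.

Posterior: Beta(12+37, 3+0) = Beta(49, 3).
Mode = (49−1)/(49+3−2) = 48/50 = 0.960.
Mean = 49/(49+3) = 49/52 = 0.942.
The mean is pulled below the mode by the posterior's left skew.

θ_MAP = 0.960, E[θ|data] = 0.942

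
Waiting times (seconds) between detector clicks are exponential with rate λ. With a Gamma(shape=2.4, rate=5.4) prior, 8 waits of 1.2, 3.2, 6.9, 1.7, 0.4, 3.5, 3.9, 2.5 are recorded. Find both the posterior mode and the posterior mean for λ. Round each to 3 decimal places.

Σ times = 23.3. Posterior: Gamma(shape = 2.4+8 = 10.4, rate = 5.4+23.3 = 28.7).
Mode = (α−1)/β = 9.4/28.7 = 0.328.
Mean = α/β = 10.4/28.7 = 0.362.

MAP = 0.328, posterior mean = 0.362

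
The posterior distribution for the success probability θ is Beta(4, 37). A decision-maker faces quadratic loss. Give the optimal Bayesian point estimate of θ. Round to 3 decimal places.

0.098

Mode = (4−1)/(4+37−2) = 3/39 = 0.077.
Mean = 4/(4+37) = 4/41 = 0.098.
Quadratic loss ⇒ the optimal estimator is the posterior mean.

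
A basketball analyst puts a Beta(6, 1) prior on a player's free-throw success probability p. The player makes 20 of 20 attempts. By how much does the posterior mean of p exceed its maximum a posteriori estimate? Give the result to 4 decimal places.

-0.0370

Posterior: Beta(6+20, 1+0) = Beta(26, 1).
Since β = 1 ≤ 1 and α > 1, the Beta density is monotone increasing on [0,1]; the mode is at 1.
Mean = 26/(26+1) = 0.9630.
Difference = 0.9630 − 1.0000 = -0.0370.
Mode > mean: the posterior has a left tail.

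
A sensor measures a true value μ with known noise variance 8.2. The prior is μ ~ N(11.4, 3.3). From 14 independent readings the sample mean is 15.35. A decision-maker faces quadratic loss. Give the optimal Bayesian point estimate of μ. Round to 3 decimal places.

14.755

Posterior for μ is Normal. Precision-weighted mean: (1/3.3·11.4 + 14/8.2·15.35) / (1/3.3 + 14/8.2) = 14.755.
A Normal posterior is symmetric, so mode = mean.
Quadratic loss ⇒ the optimal estimator is the posterior mean.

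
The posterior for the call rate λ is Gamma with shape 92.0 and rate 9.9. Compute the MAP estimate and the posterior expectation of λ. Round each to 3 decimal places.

MAP: 9.192. Posterior mean: 9.293.

Mode = (α−1)/β = 91.0/9.9 = 9.192.
Mean = α/β = 92.0/9.9 = 9.293.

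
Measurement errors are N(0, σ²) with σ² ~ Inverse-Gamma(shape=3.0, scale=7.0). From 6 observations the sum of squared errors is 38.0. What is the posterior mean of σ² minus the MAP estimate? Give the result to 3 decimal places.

1.486

Posterior: Inverse-Gamma(shape = 3.0+6/2 = 6.0, scale = 7.0+38.0/2 = 26.0).
Mode = β/(α+1) = 26.0/7.0 = 3.714.
Mean = β/(α−1) = 26.0/5.0 = 5.200.
Difference = 5.200 − 3.714 = 1.486.
The posterior is right-skewed, so the mean exceeds the mode.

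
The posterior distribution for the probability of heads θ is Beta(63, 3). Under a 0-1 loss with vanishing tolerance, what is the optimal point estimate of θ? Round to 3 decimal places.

0.969

Mode = (63−1)/(63+3−2) = 62/64 = 0.969.
Mean = 63/(63+3) = 63/66 = 0.955.
This is the posterior mode — the MAP estimate.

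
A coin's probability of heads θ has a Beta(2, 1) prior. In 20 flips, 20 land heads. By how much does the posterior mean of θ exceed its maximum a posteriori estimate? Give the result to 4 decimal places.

-0.0435

Posterior: Beta(2+20, 1+0) = Beta(22, 1).
Since β = 1 ≤ 1 and α > 1, the Beta density is monotone increasing on [0,1]; the mode is at 1.
Mean = 22/(22+1) = 0.9565.
Difference = 0.9565 − 1.0000 = -0.0435.
Mode > mean: the posterior has a left tail.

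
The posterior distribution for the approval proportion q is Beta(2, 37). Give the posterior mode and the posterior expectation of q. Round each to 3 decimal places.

Mode = (2−1)/(2+37−2) = 1/37 = 0.027.
Mean = 2/(2+37) = 2/39 = 0.051.

MAP = 0.027, posterior mean = 0.051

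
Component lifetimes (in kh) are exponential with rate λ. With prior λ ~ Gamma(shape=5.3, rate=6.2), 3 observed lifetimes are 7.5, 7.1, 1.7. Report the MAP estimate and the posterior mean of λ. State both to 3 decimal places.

Σ times = 16.3. Posterior: Gamma(shape = 5.3+3 = 8.3, rate = 6.2+16.3 = 22.5).
Mode = (α−1)/β = 7.3/22.5 = 0.324.
Mean = α/β = 8.3/22.5 = 0.369.

λ_MAP = 0.324, E[λ|data] = 0.369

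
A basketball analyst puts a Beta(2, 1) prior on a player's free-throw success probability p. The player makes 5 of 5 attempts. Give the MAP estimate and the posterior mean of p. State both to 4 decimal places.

Posterior: Beta(2+5, 1+0) = Beta(7, 1).
Since β = 1 ≤ 1 and α > 1, the Beta density is monotone increasing on [0,1]; the mode is at 1.
Mean = 7/(7+1) = 0.8750.

p_MAP = 1.0000, E[p|data] = 0.8750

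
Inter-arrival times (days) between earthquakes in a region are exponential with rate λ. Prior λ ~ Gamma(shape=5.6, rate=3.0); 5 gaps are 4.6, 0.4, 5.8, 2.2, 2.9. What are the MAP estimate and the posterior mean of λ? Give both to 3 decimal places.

MAP estimate = 0.508, posterior mean = 0.561

Σ times = 15.9. Posterior: Gamma(shape = 5.6+5 = 10.6, rate = 3.0+15.9 = 18.9).
Mode = (α−1)/β = 9.6/18.9 = 0.508.
Mean = α/β = 10.6/18.9 = 0.561.
The posterior is right-skewed, so the mean exceeds the mode.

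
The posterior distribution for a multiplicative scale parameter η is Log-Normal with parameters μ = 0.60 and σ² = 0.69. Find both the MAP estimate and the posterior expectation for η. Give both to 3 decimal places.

Mode = exp(μ − σ²) = exp(-0.09) = 0.914.
Mean = exp(μ + σ²/2) = exp(0.945) = 2.573.

MAP estimate = 0.914, posterior expectation = 2.573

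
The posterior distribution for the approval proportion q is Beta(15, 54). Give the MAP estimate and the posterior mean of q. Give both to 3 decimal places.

Mode = (15−1)/(15+54−2) = 14/67 = 0.209.
Mean = 15/(15+54) = 15/69 = 0.217.
Mean > mode: the posterior has a right tail.

MAP estimate = 0.209, posterior mean = 0.217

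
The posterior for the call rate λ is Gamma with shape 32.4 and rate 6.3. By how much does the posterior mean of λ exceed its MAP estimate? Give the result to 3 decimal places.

0.159

Mode = (α−1)/β = 31.4/6.3 = 4.984.
Mean = α/β = 32.4/6.3 = 5.143.
Difference = 5.143 − 4.984 = 0.159.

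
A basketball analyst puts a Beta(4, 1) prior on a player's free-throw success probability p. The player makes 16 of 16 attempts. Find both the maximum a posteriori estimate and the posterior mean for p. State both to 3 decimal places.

p_MAP = 1.000, E[p|data] = 0.952

Posterior: Beta(4+16, 1+0) = Beta(20, 1).
Since β = 1 ≤ 1 and α > 1, the Beta density is monotone increasing on [0,1]; the mode is at 1.
Mean = 20/(20+1) = 0.952.
The mean is pulled below the mode by the posterior's left skew.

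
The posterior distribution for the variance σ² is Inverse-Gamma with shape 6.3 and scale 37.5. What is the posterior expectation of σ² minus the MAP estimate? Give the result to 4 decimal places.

Mode = β/(α+1) = 37.5/7.3 = 5.1370.
Mean = β/(α−1) = 37.5/5.3 = 7.0755.
Difference = 7.0755 − 5.1370 = 1.9385.

1.9385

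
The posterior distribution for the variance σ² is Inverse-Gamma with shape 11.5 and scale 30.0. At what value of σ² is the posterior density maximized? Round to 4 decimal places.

2.4000

Mode = β/(α+1) = 30.0/12.5 = 2.4000.
Mean = β/(α−1) = 30.0/10.5 = 2.8571.
This is the posterior mode — the MAP estimate.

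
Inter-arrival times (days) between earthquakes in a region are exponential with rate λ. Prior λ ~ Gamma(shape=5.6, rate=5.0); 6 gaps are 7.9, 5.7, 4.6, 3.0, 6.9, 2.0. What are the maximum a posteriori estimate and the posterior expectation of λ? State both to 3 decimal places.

Σ times = 30.1. Posterior: Gamma(shape = 5.6+6 = 11.6, rate = 5.0+30.1 = 35.1).
Mode = (α−1)/β = 10.6/35.1 = 0.302.
Mean = α/β = 11.6/35.1 = 0.330.
Mean > mode: the posterior has a right tail.

maximum a posteriori estimate = 0.302, posterior expectation = 0.330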